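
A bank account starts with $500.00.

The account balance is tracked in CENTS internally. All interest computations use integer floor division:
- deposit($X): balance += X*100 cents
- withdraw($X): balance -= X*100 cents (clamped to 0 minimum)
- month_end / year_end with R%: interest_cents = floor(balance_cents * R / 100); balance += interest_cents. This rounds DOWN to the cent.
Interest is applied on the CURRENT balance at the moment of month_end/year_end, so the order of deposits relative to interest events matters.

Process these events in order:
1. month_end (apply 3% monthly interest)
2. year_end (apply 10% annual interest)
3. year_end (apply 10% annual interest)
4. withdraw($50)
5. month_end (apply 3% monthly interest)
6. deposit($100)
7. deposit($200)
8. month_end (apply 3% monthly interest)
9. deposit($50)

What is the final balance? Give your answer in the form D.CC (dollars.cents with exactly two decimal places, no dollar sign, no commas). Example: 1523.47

After 1 (month_end (apply 3% monthly interest)): balance=$515.00 total_interest=$15.00
After 2 (year_end (apply 10% annual interest)): balance=$566.50 total_interest=$66.50
After 3 (year_end (apply 10% annual interest)): balance=$623.15 total_interest=$123.15
After 4 (withdraw($50)): balance=$573.15 total_interest=$123.15
After 5 (month_end (apply 3% monthly interest)): balance=$590.34 total_interest=$140.34
After 6 (deposit($100)): balance=$690.34 total_interest=$140.34
After 7 (deposit($200)): balance=$890.34 total_interest=$140.34
After 8 (month_end (apply 3% monthly interest)): balance=$917.05 total_interest=$167.05
After 9 (deposit($50)): balance=$967.05 total_interest=$167.05

Answer: 967.05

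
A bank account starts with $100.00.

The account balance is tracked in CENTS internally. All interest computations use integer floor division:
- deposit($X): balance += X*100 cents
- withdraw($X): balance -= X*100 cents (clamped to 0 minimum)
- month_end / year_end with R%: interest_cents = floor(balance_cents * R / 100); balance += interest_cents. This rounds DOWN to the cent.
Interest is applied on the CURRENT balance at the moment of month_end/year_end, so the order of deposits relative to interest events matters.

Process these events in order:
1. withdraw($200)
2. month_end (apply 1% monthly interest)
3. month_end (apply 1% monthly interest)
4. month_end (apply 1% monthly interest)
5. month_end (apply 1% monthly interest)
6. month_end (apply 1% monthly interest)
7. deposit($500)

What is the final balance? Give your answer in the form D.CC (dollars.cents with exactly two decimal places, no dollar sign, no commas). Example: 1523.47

After 1 (withdraw($200)): balance=$0.00 total_interest=$0.00
After 2 (month_end (apply 1% monthly interest)): balance=$0.00 total_interest=$0.00
After 3 (month_end (apply 1% monthly interest)): balance=$0.00 total_interest=$0.00
After 4 (month_end (apply 1% monthly interest)): balance=$0.00 total_interest=$0.00
After 5 (month_end (apply 1% monthly interest)): balance=$0.00 total_interest=$0.00
After 6 (month_end (apply 1% monthly interest)): balance=$0.00 total_interest=$0.00
After 7 (deposit($500)): balance=$500.00 total_interest=$0.00

Answer: 500.00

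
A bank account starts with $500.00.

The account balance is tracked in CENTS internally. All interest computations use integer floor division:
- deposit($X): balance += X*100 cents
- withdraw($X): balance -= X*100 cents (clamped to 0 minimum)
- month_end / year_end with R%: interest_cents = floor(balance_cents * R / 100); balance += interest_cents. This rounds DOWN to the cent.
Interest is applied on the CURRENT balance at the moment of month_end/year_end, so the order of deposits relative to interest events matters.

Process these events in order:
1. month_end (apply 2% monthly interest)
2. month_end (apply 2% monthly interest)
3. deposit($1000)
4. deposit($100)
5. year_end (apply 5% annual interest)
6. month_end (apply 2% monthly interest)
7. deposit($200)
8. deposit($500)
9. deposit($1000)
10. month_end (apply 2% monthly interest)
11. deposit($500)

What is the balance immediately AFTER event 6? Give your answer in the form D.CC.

After 1 (month_end (apply 2% monthly interest)): balance=$510.00 total_interest=$10.00
After 2 (month_end (apply 2% monthly interest)): balance=$520.20 total_interest=$20.20
After 3 (deposit($1000)): balance=$1520.20 total_interest=$20.20
After 4 (deposit($100)): balance=$1620.20 total_interest=$20.20
After 5 (year_end (apply 5% annual interest)): balance=$1701.21 total_interest=$101.21
After 6 (month_end (apply 2% monthly interest)): balance=$1735.23 total_interest=$135.23

Answer: 1735.23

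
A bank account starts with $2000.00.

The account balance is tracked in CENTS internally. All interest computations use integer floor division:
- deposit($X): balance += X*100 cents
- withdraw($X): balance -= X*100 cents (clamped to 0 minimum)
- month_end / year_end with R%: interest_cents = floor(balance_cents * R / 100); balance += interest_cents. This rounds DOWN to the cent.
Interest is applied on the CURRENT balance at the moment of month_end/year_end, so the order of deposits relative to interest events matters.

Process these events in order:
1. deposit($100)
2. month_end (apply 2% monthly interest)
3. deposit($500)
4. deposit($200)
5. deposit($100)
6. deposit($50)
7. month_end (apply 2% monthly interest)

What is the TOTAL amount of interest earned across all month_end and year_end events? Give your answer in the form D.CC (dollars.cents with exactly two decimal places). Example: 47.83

Answer: 101.84

Derivation:
After 1 (deposit($100)): balance=$2100.00 total_interest=$0.00
After 2 (month_end (apply 2% monthly interest)): balance=$2142.00 total_interest=$42.00
After 3 (deposit($500)): balance=$2642.00 total_interest=$42.00
After 4 (deposit($200)): balance=$2842.00 total_interest=$42.00
After 5 (deposit($100)): balance=$2942.00 total_interest=$42.00
After 6 (deposit($50)): balance=$2992.00 total_interest=$42.00
After 7 (month_end (apply 2% monthly interest)): balance=$3051.84 total_interest=$101.84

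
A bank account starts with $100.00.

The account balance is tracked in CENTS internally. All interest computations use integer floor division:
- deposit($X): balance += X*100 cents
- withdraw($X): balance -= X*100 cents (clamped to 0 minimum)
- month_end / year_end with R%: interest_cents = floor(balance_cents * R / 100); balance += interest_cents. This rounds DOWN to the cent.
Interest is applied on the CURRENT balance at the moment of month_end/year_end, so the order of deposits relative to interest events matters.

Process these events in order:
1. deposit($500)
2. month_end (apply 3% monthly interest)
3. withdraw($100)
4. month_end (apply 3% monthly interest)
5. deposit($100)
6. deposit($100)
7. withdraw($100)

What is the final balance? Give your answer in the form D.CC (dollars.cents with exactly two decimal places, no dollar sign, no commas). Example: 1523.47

Answer: 633.54

Derivation:
After 1 (deposit($500)): balance=$600.00 total_interest=$0.00
After 2 (month_end (apply 3% monthly interest)): balance=$618.00 total_interest=$18.00
After 3 (withdraw($100)): balance=$518.00 total_interest=$18.00
After 4 (month_end (apply 3% monthly interest)): balance=$533.54 total_interest=$33.54
After 5 (deposit($100)): balance=$633.54 total_interest=$33.54
After 6 (deposit($100)): balance=$733.54 total_interest=$33.54
After 7 (withdraw($100)): balance=$633.54 total_interest=$33.54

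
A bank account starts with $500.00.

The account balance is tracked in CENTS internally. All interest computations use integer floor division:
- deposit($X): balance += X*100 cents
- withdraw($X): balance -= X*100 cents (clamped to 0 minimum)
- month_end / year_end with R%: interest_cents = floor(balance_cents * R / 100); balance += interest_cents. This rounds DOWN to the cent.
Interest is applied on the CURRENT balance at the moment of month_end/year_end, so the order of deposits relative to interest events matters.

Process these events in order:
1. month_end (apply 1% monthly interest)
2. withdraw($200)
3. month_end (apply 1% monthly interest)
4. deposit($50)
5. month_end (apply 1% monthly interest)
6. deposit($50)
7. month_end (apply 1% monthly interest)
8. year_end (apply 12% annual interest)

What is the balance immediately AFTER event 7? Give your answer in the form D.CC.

After 1 (month_end (apply 1% monthly interest)): balance=$505.00 total_interest=$5.00
After 2 (withdraw($200)): balance=$305.00 total_interest=$5.00
After 3 (month_end (apply 1% monthly interest)): balance=$308.05 total_interest=$8.05
After 4 (deposit($50)): balance=$358.05 total_interest=$8.05
After 5 (month_end (apply 1% monthly interest)): balance=$361.63 total_interest=$11.63
After 6 (deposit($50)): balance=$411.63 total_interest=$11.63
After 7 (month_end (apply 1% monthly interest)): balance=$415.74 total_interest=$15.74

Answer: 415.74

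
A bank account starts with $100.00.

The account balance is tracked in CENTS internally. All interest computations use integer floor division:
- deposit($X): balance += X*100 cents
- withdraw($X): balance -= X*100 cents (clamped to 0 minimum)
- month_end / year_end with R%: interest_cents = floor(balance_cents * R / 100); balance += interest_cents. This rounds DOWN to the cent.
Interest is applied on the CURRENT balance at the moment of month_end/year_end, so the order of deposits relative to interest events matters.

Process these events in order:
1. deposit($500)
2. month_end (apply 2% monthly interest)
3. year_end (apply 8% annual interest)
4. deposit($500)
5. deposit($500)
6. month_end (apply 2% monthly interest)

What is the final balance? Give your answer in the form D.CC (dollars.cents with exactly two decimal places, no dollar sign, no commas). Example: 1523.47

Answer: 1694.17

Derivation:
After 1 (deposit($500)): balance=$600.00 total_interest=$0.00
After 2 (month_end (apply 2% monthly interest)): balance=$612.00 total_interest=$12.00
After 3 (year_end (apply 8% annual interest)): balance=$660.96 total_interest=$60.96
After 4 (deposit($500)): balance=$1160.96 total_interest=$60.96
After 5 (deposit($500)): balance=$1660.96 total_interest=$60.96
After 6 (month_end (apply 2% monthly interest)): balance=$1694.17 total_interest=$94.17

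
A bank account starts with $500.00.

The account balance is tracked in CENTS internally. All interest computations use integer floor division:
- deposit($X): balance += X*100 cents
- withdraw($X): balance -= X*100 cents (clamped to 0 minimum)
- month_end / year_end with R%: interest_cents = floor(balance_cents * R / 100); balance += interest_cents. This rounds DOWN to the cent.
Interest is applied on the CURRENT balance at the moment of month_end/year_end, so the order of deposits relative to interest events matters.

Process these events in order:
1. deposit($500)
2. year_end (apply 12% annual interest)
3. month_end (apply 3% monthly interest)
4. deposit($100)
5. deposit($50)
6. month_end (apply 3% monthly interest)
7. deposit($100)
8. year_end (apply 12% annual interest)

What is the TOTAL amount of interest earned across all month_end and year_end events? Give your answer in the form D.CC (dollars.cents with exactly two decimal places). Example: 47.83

Answer: 365.82

Derivation:
After 1 (deposit($500)): balance=$1000.00 total_interest=$0.00
After 2 (year_end (apply 12% annual interest)): balance=$1120.00 total_interest=$120.00
After 3 (month_end (apply 3% monthly interest)): balance=$1153.60 total_interest=$153.60
After 4 (deposit($100)): balance=$1253.60 total_interest=$153.60
After 5 (deposit($50)): balance=$1303.60 total_interest=$153.60
After 6 (month_end (apply 3% monthly interest)): balance=$1342.70 total_interest=$192.70
After 7 (deposit($100)): balance=$1442.70 total_interest=$192.70
After 8 (year_end (apply 12% annual interest)): balance=$1615.82 total_interest=$365.82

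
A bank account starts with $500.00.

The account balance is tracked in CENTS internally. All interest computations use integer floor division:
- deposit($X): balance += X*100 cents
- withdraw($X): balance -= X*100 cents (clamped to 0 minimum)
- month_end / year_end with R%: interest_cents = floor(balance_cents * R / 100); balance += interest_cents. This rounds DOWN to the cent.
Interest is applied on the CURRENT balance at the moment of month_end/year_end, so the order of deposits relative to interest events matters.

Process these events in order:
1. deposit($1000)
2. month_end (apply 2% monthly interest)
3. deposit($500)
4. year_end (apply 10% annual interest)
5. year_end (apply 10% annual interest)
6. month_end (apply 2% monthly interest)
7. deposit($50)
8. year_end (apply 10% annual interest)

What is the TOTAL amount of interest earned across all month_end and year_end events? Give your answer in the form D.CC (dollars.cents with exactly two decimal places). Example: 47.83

After 1 (deposit($1000)): balance=$1500.00 total_interest=$0.00
After 2 (month_end (apply 2% monthly interest)): balance=$1530.00 total_interest=$30.00
After 3 (deposit($500)): balance=$2030.00 total_interest=$30.00
After 4 (year_end (apply 10% annual interest)): balance=$2233.00 total_interest=$233.00
After 5 (year_end (apply 10% annual interest)): balance=$2456.30 total_interest=$456.30
After 6 (month_end (apply 2% monthly interest)): balance=$2505.42 total_interest=$505.42
After 7 (deposit($50)): balance=$2555.42 total_interest=$505.42
After 8 (year_end (apply 10% annual interest)): balance=$2810.96 total_interest=$760.96

Answer: 760.96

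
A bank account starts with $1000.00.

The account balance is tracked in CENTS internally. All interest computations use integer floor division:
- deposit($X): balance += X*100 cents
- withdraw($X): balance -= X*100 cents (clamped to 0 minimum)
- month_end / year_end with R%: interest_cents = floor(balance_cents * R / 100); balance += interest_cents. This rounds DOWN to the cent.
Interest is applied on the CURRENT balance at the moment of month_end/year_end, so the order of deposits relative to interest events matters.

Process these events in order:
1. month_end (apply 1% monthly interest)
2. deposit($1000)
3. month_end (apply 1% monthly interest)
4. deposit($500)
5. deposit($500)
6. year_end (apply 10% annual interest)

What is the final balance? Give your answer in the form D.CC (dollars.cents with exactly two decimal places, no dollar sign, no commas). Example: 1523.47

After 1 (month_end (apply 1% monthly interest)): balance=$1010.00 total_interest=$10.00
After 2 (deposit($1000)): balance=$2010.00 total_interest=$10.00
After 3 (month_end (apply 1% monthly interest)): balance=$2030.10 total_interest=$30.10
After 4 (deposit($500)): balance=$2530.10 total_interest=$30.10
After 5 (deposit($500)): balance=$3030.10 total_interest=$30.10
After 6 (year_end (apply 10% annual interest)): balance=$3333.11 total_interest=$333.11

Answer: 3333.11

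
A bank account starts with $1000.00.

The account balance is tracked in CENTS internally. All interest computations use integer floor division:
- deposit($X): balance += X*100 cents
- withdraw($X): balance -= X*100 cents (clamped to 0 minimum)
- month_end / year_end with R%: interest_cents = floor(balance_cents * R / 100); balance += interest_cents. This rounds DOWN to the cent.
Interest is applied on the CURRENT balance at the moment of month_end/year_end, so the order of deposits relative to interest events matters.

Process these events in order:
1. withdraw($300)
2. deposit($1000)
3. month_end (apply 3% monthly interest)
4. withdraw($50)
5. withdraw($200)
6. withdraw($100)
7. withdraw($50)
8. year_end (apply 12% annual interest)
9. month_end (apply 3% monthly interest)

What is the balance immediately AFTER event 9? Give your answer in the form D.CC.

After 1 (withdraw($300)): balance=$700.00 total_interest=$0.00
After 2 (deposit($1000)): balance=$1700.00 total_interest=$0.00
After 3 (month_end (apply 3% monthly interest)): balance=$1751.00 total_interest=$51.00
After 4 (withdraw($50)): balance=$1701.00 total_interest=$51.00
After 5 (withdraw($200)): balance=$1501.00 total_interest=$51.00
After 6 (withdraw($100)): balance=$1401.00 total_interest=$51.00
After 7 (withdraw($50)): balance=$1351.00 total_interest=$51.00
After 8 (year_end (apply 12% annual interest)): balance=$1513.12 total_interest=$213.12
After 9 (month_end (apply 3% monthly interest)): balance=$1558.51 total_interest=$258.51

Answer: 1558.51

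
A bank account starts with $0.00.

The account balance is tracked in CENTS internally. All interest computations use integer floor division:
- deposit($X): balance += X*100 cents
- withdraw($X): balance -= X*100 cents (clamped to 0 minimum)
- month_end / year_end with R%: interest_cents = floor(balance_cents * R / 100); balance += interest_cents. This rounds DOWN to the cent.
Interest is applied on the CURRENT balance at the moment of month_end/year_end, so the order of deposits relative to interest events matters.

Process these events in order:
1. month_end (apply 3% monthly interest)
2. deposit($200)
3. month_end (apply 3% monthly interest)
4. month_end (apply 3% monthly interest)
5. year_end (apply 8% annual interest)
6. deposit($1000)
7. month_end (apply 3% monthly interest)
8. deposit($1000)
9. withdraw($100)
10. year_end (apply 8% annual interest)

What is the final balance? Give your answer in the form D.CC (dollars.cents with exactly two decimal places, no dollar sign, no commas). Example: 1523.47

Answer: 2339.30

Derivation:
After 1 (month_end (apply 3% monthly interest)): balance=$0.00 total_interest=$0.00
After 2 (deposit($200)): balance=$200.00 total_interest=$0.00
After 3 (month_end (apply 3% monthly interest)): balance=$206.00 total_interest=$6.00
After 4 (month_end (apply 3% monthly interest)): balance=$212.18 total_interest=$12.18
After 5 (year_end (apply 8% annual interest)): balance=$229.15 total_interest=$29.15
After 6 (deposit($1000)): balance=$1229.15 total_interest=$29.15
After 7 (month_end (apply 3% monthly interest)): balance=$1266.02 total_interest=$66.02
After 8 (deposit($1000)): balance=$2266.02 total_interest=$66.02
After 9 (withdraw($100)): balance=$2166.02 total_interest=$66.02
After 10 (year_end (apply 8% annual interest)): balance=$2339.30 total_interest=$239.30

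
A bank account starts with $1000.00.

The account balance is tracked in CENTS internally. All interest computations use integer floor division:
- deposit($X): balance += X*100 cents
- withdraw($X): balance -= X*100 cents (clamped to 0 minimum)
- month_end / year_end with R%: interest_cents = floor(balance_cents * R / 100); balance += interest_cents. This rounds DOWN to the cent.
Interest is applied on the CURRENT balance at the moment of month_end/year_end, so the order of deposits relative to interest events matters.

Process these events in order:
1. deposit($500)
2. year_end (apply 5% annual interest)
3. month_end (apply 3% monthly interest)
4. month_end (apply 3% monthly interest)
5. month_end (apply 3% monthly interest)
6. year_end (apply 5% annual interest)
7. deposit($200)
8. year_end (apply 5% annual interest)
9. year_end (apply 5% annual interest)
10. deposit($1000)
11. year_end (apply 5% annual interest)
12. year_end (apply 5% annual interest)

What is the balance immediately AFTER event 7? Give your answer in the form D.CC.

Answer: 2007.08

Derivation:
After 1 (deposit($500)): balance=$1500.00 total_interest=$0.00
After 2 (year_end (apply 5% annual interest)): balance=$1575.00 total_interest=$75.00
After 3 (month_end (apply 3% monthly interest)): balance=$1622.25 total_interest=$122.25
After 4 (month_end (apply 3% monthly interest)): balance=$1670.91 total_interest=$170.91
After 5 (month_end (apply 3% monthly interest)): balance=$1721.03 total_interest=$221.03
After 6 (year_end (apply 5% annual interest)): balance=$1807.08 total_interest=$307.08
After 7 (deposit($200)): balance=$2007.08 total_interest=$307.08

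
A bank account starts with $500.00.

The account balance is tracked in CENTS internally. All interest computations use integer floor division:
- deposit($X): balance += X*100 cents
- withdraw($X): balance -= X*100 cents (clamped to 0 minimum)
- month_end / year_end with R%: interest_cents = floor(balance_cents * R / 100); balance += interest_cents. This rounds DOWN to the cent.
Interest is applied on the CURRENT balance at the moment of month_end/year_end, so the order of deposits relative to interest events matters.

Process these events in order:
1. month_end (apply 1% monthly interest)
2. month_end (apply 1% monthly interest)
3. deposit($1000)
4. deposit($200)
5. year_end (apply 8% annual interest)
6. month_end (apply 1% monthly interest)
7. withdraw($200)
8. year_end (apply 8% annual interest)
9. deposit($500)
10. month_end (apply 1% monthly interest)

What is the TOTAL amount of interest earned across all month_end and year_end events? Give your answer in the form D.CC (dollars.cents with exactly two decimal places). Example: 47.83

After 1 (month_end (apply 1% monthly interest)): balance=$505.00 total_interest=$5.00
After 2 (month_end (apply 1% monthly interest)): balance=$510.05 total_interest=$10.05
After 3 (deposit($1000)): balance=$1510.05 total_interest=$10.05
After 4 (deposit($200)): balance=$1710.05 total_interest=$10.05
After 5 (year_end (apply 8% annual interest)): balance=$1846.85 total_interest=$146.85
After 6 (month_end (apply 1% monthly interest)): balance=$1865.31 total_interest=$165.31
After 7 (withdraw($200)): balance=$1665.31 total_interest=$165.31
After 8 (year_end (apply 8% annual interest)): balance=$1798.53 total_interest=$298.53
After 9 (deposit($500)): balance=$2298.53 total_interest=$298.53
After 10 (month_end (apply 1% monthly interest)): balance=$2321.51 total_interest=$321.51

Answer: 321.51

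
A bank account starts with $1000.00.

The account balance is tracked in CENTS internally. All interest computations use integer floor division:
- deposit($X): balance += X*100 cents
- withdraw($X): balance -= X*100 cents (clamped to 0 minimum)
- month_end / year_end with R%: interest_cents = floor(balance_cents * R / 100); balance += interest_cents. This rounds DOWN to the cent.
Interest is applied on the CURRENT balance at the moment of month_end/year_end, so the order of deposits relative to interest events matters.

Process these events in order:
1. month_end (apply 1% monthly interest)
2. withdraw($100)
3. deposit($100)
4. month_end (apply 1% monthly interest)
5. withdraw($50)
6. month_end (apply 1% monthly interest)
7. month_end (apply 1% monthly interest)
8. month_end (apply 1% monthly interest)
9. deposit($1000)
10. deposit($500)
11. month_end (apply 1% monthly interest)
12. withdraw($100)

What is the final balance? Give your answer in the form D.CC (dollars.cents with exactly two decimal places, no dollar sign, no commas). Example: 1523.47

After 1 (month_end (apply 1% monthly interest)): balance=$1010.00 total_interest=$10.00
After 2 (withdraw($100)): balance=$910.00 total_interest=$10.00
After 3 (deposit($100)): balance=$1010.00 total_interest=$10.00
After 4 (month_end (apply 1% monthly interest)): balance=$1020.10 total_interest=$20.10
After 5 (withdraw($50)): balance=$970.10 total_interest=$20.10
After 6 (month_end (apply 1% monthly interest)): balance=$979.80 total_interest=$29.80
After 7 (month_end (apply 1% monthly interest)): balance=$989.59 total_interest=$39.59
After 8 (month_end (apply 1% monthly interest)): balance=$999.48 total_interest=$49.48
After 9 (deposit($1000)): balance=$1999.48 total_interest=$49.48
After 10 (deposit($500)): balance=$2499.48 total_interest=$49.48
After 11 (month_end (apply 1% monthly interest)): balance=$2524.47 total_interest=$74.47
After 12 (withdraw($100)): balance=$2424.47 total_interest=$74.47

Answer: 2424.47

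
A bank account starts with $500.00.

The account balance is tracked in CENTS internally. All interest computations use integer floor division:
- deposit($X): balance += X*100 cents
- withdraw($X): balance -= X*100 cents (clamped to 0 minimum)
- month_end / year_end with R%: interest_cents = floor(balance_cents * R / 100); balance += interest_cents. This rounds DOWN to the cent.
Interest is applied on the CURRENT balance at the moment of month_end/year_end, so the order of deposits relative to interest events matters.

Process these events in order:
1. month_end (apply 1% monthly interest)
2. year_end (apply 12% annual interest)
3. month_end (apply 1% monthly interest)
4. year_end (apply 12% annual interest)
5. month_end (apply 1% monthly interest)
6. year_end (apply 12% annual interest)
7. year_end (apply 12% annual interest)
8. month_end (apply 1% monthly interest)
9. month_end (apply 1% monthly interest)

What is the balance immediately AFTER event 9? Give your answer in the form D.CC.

After 1 (month_end (apply 1% monthly interest)): balance=$505.00 total_interest=$5.00
After 2 (year_end (apply 12% annual interest)): balance=$565.60 total_interest=$65.60
After 3 (month_end (apply 1% monthly interest)): balance=$571.25 total_interest=$71.25
After 4 (year_end (apply 12% annual interest)): balance=$639.80 total_interest=$139.80
After 5 (month_end (apply 1% monthly interest)): balance=$646.19 total_interest=$146.19
After 6 (year_end (apply 12% annual interest)): balance=$723.73 total_interest=$223.73
After 7 (year_end (apply 12% annual interest)): balance=$810.57 total_interest=$310.57
After 8 (month_end (apply 1% monthly interest)): balance=$818.67 total_interest=$318.67
After 9 (month_end (apply 1% monthly interest)): balance=$826.85 total_interest=$326.85

Answer: 826.85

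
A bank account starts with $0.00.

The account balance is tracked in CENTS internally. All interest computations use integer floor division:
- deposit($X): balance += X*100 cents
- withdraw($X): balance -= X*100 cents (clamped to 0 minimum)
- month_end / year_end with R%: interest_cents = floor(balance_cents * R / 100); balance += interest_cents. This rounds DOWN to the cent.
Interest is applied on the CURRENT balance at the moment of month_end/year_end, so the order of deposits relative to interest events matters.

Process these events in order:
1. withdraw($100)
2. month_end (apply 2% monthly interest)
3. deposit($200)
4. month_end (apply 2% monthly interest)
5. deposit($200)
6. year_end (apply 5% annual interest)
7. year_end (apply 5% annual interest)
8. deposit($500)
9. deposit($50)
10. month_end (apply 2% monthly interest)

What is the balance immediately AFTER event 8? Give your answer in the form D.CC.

Answer: 945.41

Derivation:
After 1 (withdraw($100)): balance=$0.00 total_interest=$0.00
After 2 (month_end (apply 2% monthly interest)): balance=$0.00 total_interest=$0.00
After 3 (deposit($200)): balance=$200.00 total_interest=$0.00
After 4 (month_end (apply 2% monthly interest)): balance=$204.00 total_interest=$4.00
After 5 (deposit($200)): balance=$404.00 total_interest=$4.00
After 6 (year_end (apply 5% annual interest)): balance=$424.20 total_interest=$24.20
After 7 (year_end (apply 5% annual interest)): balance=$445.41 total_interest=$45.41
After 8 (deposit($500)): balance=$945.41 total_interest=$45.41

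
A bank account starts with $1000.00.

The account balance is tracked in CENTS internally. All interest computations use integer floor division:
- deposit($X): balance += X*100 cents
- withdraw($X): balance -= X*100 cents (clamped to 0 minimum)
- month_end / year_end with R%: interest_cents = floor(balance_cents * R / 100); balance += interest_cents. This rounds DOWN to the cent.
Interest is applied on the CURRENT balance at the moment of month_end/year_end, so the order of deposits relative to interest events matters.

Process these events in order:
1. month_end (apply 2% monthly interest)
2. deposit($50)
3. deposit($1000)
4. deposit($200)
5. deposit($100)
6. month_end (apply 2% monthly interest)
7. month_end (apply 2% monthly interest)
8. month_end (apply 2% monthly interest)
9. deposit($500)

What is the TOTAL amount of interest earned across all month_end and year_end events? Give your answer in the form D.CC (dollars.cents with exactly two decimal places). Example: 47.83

Answer: 165.05

Derivation:
After 1 (month_end (apply 2% monthly interest)): balance=$1020.00 total_interest=$20.00
After 2 (deposit($50)): balance=$1070.00 total_interest=$20.00
After 3 (deposit($1000)): balance=$2070.00 total_interest=$20.00
After 4 (deposit($200)): balance=$2270.00 total_interest=$20.00
After 5 (deposit($100)): balance=$2370.00 total_interest=$20.00
After 6 (month_end (apply 2% monthly interest)): balance=$2417.40 total_interest=$67.40
After 7 (month_end (apply 2% monthly interest)): balance=$2465.74 total_interest=$115.74
After 8 (month_end (apply 2% monthly interest)): balance=$2515.05 total_interest=$165.05
After 9 (deposit($500)): balance=$3015.05 total_interest=$165.05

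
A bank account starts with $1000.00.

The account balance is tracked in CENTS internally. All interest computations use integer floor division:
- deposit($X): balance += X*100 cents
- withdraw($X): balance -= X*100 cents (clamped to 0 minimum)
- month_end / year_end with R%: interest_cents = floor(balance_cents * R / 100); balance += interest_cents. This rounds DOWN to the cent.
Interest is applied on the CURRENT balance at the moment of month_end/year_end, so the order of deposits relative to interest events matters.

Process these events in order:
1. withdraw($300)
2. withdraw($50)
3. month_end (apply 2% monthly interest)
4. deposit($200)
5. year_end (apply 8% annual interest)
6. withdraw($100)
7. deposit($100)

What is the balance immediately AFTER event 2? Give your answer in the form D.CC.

After 1 (withdraw($300)): balance=$700.00 total_interest=$0.00
After 2 (withdraw($50)): balance=$650.00 total_interest=$0.00

Answer: 650.00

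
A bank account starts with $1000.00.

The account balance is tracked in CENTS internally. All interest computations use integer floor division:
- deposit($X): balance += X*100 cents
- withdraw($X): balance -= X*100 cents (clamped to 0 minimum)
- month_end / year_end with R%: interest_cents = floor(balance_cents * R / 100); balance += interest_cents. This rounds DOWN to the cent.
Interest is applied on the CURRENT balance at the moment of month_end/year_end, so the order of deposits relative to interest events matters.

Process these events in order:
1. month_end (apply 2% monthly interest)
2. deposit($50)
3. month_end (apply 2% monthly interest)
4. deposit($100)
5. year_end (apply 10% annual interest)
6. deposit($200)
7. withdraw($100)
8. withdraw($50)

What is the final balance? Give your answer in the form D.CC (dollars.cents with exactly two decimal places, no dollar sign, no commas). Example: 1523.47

After 1 (month_end (apply 2% monthly interest)): balance=$1020.00 total_interest=$20.00
After 2 (deposit($50)): balance=$1070.00 total_interest=$20.00
After 3 (month_end (apply 2% monthly interest)): balance=$1091.40 total_interest=$41.40
After 4 (deposit($100)): balance=$1191.40 total_interest=$41.40
After 5 (year_end (apply 10% annual interest)): balance=$1310.54 total_interest=$160.54
After 6 (deposit($200)): balance=$1510.54 total_interest=$160.54
After 7 (withdraw($100)): balance=$1410.54 total_interest=$160.54
After 8 (withdraw($50)): balance=$1360.54 total_interest=$160.54

Answer: 1360.54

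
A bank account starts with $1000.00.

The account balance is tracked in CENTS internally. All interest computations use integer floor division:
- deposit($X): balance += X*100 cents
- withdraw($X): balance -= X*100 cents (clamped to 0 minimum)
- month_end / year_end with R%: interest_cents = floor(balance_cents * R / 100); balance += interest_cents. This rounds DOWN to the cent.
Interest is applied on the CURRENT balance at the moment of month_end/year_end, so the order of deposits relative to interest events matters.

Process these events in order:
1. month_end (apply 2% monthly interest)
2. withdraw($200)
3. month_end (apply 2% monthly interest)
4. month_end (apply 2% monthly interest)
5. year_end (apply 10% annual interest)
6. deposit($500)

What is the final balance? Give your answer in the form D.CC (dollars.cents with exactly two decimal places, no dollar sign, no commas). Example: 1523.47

Answer: 1438.43

Derivation:
After 1 (month_end (apply 2% monthly interest)): balance=$1020.00 total_interest=$20.00
After 2 (withdraw($200)): balance=$820.00 total_interest=$20.00
After 3 (month_end (apply 2% monthly interest)): balance=$836.40 total_interest=$36.40
After 4 (month_end (apply 2% monthly interest)): balance=$853.12 total_interest=$53.12
After 5 (year_end (apply 10% annual interest)): balance=$938.43 total_interest=$138.43
After 6 (deposit($500)): balance=$1438.43 total_interest=$138.43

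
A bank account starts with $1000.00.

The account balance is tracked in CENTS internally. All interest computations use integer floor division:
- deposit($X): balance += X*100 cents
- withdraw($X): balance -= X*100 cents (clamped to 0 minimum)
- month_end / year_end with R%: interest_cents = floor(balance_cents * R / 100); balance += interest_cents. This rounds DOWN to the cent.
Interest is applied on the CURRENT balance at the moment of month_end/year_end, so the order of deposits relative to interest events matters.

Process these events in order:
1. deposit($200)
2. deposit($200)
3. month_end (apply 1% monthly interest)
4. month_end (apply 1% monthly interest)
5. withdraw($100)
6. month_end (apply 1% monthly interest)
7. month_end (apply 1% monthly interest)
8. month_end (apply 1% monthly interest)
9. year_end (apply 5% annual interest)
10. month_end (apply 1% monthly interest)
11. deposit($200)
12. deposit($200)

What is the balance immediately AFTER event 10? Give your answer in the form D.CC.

After 1 (deposit($200)): balance=$1200.00 total_interest=$0.00
After 2 (deposit($200)): balance=$1400.00 total_interest=$0.00
After 3 (month_end (apply 1% monthly interest)): balance=$1414.00 total_interest=$14.00
After 4 (month_end (apply 1% monthly interest)): balance=$1428.14 total_interest=$28.14
After 5 (withdraw($100)): balance=$1328.14 total_interest=$28.14
After 6 (month_end (apply 1% monthly interest)): balance=$1341.42 total_interest=$41.42
After 7 (month_end (apply 1% monthly interest)): balance=$1354.83 total_interest=$54.83
After 8 (month_end (apply 1% monthly interest)): balance=$1368.37 total_interest=$68.37
After 9 (year_end (apply 5% annual interest)): balance=$1436.78 total_interest=$136.78
After 10 (month_end (apply 1% monthly interest)): balance=$1451.14 total_interest=$151.14

Answer: 1451.14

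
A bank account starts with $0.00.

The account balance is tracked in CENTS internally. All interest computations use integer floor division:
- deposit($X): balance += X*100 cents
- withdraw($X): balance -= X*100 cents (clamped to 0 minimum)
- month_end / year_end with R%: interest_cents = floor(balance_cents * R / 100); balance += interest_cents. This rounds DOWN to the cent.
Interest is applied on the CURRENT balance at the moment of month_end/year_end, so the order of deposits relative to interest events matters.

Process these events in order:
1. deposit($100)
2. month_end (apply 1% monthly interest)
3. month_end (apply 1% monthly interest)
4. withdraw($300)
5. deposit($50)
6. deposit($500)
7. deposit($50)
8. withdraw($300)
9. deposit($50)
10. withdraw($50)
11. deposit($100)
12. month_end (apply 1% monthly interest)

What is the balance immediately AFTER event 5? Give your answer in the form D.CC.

Answer: 50.00

Derivation:
After 1 (deposit($100)): balance=$100.00 total_interest=$0.00
After 2 (month_end (apply 1% monthly interest)): balance=$101.00 total_interest=$1.00
After 3 (month_end (apply 1% monthly interest)): balance=$102.01 total_interest=$2.01
After 4 (withdraw($300)): balance=$0.00 total_interest=$2.01
After 5 (deposit($50)): balance=$50.00 total_interest=$2.01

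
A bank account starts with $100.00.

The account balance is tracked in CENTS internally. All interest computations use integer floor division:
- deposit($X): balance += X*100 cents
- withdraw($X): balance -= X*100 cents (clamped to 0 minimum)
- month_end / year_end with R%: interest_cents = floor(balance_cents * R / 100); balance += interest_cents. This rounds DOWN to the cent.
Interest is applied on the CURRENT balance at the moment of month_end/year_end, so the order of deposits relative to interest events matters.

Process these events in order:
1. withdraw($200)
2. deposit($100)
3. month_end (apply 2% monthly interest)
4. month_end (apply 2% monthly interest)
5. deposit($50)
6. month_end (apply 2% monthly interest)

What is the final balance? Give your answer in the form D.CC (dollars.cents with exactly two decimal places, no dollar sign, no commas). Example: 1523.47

Answer: 157.12

Derivation:
After 1 (withdraw($200)): balance=$0.00 total_interest=$0.00
After 2 (deposit($100)): balance=$100.00 total_interest=$0.00
After 3 (month_end (apply 2% monthly interest)): balance=$102.00 total_interest=$2.00
After 4 (month_end (apply 2% monthly interest)): balance=$104.04 total_interest=$4.04
After 5 (deposit($50)): balance=$154.04 total_interest=$4.04
After 6 (month_end (apply 2% monthly interest)): balance=$157.12 total_interest=$7.12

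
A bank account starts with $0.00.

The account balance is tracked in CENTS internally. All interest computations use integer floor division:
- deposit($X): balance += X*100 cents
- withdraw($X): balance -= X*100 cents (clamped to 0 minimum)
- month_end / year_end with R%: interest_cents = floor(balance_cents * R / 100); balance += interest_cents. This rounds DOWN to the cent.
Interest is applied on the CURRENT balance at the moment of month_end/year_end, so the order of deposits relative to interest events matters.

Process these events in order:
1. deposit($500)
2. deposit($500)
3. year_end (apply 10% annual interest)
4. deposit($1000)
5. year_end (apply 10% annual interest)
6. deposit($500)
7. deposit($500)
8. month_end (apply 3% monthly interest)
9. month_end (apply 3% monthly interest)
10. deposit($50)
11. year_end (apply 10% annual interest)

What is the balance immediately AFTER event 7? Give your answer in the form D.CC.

After 1 (deposit($500)): balance=$500.00 total_interest=$0.00
After 2 (deposit($500)): balance=$1000.00 total_interest=$0.00
After 3 (year_end (apply 10% annual interest)): balance=$1100.00 total_interest=$100.00
After 4 (deposit($1000)): balance=$2100.00 total_interest=$100.00
After 5 (year_end (apply 10% annual interest)): balance=$2310.00 total_interest=$310.00
After 6 (deposit($500)): balance=$2810.00 total_interest=$310.00
After 7 (deposit($500)): balance=$3310.00 total_interest=$310.00

Answer: 3310.00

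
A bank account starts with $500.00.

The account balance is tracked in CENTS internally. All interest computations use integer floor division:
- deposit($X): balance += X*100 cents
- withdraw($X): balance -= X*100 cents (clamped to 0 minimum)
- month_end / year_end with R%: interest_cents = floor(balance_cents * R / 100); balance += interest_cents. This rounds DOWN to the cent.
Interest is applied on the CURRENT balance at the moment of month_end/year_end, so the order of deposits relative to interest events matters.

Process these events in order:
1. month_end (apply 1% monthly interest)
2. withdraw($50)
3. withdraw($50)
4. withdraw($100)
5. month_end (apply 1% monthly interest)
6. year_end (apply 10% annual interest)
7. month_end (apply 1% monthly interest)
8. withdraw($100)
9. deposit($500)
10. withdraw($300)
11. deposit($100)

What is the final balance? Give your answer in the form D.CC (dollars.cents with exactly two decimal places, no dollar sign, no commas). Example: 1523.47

Answer: 542.23

Derivation:
After 1 (month_end (apply 1% monthly interest)): balance=$505.00 total_interest=$5.00
After 2 (withdraw($50)): balance=$455.00 total_interest=$5.00
After 3 (withdraw($50)): balance=$405.00 total_interest=$5.00
After 4 (withdraw($100)): balance=$305.00 total_interest=$5.00
After 5 (month_end (apply 1% monthly interest)): balance=$308.05 total_interest=$8.05
After 6 (year_end (apply 10% annual interest)): balance=$338.85 total_interest=$38.85
After 7 (month_end (apply 1% monthly interest)): balance=$342.23 total_interest=$42.23
After 8 (withdraw($100)): balance=$242.23 total_interest=$42.23
After 9 (deposit($500)): balance=$742.23 total_interest=$42.23
After 10 (withdraw($300)): balance=$442.23 total_interest=$42.23
After 11 (deposit($100)): balance=$542.23 total_interest=$42.23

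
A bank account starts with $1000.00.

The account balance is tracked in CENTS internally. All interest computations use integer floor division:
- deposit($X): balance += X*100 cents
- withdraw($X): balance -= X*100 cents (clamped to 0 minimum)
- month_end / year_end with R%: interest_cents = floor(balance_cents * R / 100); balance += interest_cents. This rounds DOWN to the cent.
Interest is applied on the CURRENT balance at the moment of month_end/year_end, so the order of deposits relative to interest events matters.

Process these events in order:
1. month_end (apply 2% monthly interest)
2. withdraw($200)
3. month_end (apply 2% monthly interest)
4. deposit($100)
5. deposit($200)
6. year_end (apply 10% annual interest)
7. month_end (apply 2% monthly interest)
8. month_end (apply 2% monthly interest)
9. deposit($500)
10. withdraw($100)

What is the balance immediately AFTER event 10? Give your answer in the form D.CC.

Answer: 1700.54

Derivation:
After 1 (month_end (apply 2% monthly interest)): balance=$1020.00 total_interest=$20.00
After 2 (withdraw($200)): balance=$820.00 total_interest=$20.00
After 3 (month_end (apply 2% monthly interest)): balance=$836.40 total_interest=$36.40
After 4 (deposit($100)): balance=$936.40 total_interest=$36.40
After 5 (deposit($200)): balance=$1136.40 total_interest=$36.40
After 6 (year_end (apply 10% annual interest)): balance=$1250.04 total_interest=$150.04
After 7 (month_end (apply 2% monthly interest)): balance=$1275.04 total_interest=$175.04
After 8 (month_end (apply 2% monthly interest)): balance=$1300.54 total_interest=$200.54
After 9 (deposit($500)): balance=$1800.54 total_interest=$200.54
After 10 (withdraw($100)): balance=$1700.54 total_interest=$200.54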